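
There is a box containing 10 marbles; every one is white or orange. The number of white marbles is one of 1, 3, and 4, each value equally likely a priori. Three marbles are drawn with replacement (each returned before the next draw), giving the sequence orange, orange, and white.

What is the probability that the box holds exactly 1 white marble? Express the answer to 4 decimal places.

The likelihood of the observed sequence under each hypothesis: P(data | r = 1) = (9/10)(9/10)(1/10) = 81/1000; P(data | r = 3) = (7/10)(7/10)(3/10) = 147/1000; P(data | r = 4) = (6/10)(6/10)(4/10) = 18/125.
The prior-weighted likelihoods are 1/3 · 81/1000 = 27/1000, 1/3 · 147/1000 = 49/1000, 1/3 · 18/125 = 6/125; with total 31/250.
Therefore the posterior P(r = 1 | data) = (27/1000) / (31/250) = 27/124.

0.2177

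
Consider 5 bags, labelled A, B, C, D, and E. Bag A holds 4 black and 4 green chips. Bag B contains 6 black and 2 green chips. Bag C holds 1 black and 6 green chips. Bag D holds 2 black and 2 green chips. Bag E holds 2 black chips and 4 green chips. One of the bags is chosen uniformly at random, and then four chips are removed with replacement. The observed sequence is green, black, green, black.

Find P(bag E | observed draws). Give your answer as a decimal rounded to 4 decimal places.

The likelihood of the observed sequence under each hypothesis: P(data | bag A) = (4/8)(4/8)(4/8)(4/8) = 0.0625; P(data | bag B) = (2/8)(6/8)(2/8)(6/8) = 0.035156; P(data | bag C) = (6/7)(1/7)(6/7)(1/7) = 0.014994; P(data | bag D) = (2/4)(2/4)(2/4)(2/4) = 0.0625; P(data | bag E) = (4/6)(2/6)(4/6)(2/6) = 0.049383.
Multiplying each by its prior: 1/5 · 0.0625 = 0.0125, 1/5 · 0.035156 = 0.0070313, 1/5 · 0.014994 = 0.0029988, 1/5 · 0.0625 = 0.0125, 1/5 · 0.049383 = 0.0098765; these sum to 0.044907.
By Bayes' rule, P(bag E | data) = (0.0098765) / (0.044907) = 0.21994.

0.2199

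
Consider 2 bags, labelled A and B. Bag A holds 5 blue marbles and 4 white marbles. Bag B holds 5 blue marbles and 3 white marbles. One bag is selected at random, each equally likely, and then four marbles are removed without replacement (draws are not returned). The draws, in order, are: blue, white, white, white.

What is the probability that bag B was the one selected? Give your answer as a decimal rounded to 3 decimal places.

For each hypothesis, P(data | H) works out to: P(data | bag A) = (5/9)(4/8)(3/7)(2/6) = 0.039683; P(data | bag B) = (5/8)(3/7)(2/6)(1/5) = 0.017857.
Multiplying each by its prior: 1/2 · 0.039683 = 0.019841, 1/2 · 0.017857 = 0.0089286; summing to 0.02877.
Therefore the posterior P(bag B | data) = (0.0089286) / (0.02877) = 0.31034.

0.310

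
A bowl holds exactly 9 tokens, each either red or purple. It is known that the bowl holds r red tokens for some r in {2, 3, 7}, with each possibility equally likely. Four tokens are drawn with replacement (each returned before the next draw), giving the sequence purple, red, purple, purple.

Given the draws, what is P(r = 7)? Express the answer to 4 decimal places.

0.0403

Under each hypothesis, the probability of the observed sequence is: P(data | r = 2) = (7/9)(2/9)(7/9)(7/9) = 0.10456; P(data | r = 3) = (6/9)(3/9)(6/9)(6/9) = 0.098765; P(data | r = 7) = (2/9)(7/9)(2/9)(2/9) = 0.0085353.
The prior-weighted likelihoods are 1/3 · 0.10456 = 0.034852, 1/3 · 0.098765 = 0.032922, 1/3 · 0.0085353 = 0.0028451; summing to 0.070619.
By Bayes' rule, P(r = 7 | data) = (0.0028451) / (0.070619) = 0.040288.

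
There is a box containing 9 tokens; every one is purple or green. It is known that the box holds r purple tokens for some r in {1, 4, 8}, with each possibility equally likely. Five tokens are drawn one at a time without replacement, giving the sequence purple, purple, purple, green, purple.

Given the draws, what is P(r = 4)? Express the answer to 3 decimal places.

0.067

The likelihood of the observed sequence under each hypothesis: P(data | r = 1) = (1/9)(0/8) = 0; P(data | r = 4) = (4/9)(3/8)(2/7)(5/6)(1/5) = 1/126; P(data | r = 8) = (8/9)(7/8)(6/7)(1/6)(5/5) = 1/9.
The prior-weighted likelihoods are 1/3 · 0 = 0, 1/3 · 1/126 = 1/378, 1/3 · 1/9 = 1/27; with total 5/126.
Therefore the posterior P(r = 4 | data) = (1/378) / (5/126) = 1/15.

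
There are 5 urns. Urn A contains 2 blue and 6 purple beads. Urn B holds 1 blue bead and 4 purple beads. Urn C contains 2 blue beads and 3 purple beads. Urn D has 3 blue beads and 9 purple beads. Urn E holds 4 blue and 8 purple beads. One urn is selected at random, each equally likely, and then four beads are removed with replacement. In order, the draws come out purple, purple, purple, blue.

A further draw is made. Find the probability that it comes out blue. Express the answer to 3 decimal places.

For each hypothesis, P(data | H) works out to: P(data | urn A) = (6/8)(6/8)(6/8)(2/8) = 0.10547; P(data | urn B) = (4/5)(4/5)(4/5)(1/5) = 0.1024; P(data | urn C) = (3/5)(3/5)(3/5)(2/5) = 0.0864; P(data | urn D) = (9/12)(9/12)(9/12)(3/12) = 0.10547; P(data | urn E) = (8/12)(8/12)(8/12)(4/12) = 0.098765.
The prior-weighted likelihoods are 1/5 · 0.10547 = 0.021094, 1/5 · 0.1024 = 0.02048, 1/5 · 0.0864 = 0.01728, 1/5 · 0.10547 = 0.021094, 1/5 · 0.098765 = 0.019753; these sum to 0.099701.
Dividing through by the total gives posterior P(urn A | data) = 0.21157, P(urn B | data) = 0.20542, P(urn C | data) = 0.17332, P(urn D | data) = 0.21157, P(urn E | data) = 0.19812.
Averaging over the posterior, P(blue next | data) = (1/4)(0.21157) + (1/5)(0.20542) + (2/5)(0.17332) + (1/4)(0.21157) + (1/3)(0.19812) = 0.28224.

0.282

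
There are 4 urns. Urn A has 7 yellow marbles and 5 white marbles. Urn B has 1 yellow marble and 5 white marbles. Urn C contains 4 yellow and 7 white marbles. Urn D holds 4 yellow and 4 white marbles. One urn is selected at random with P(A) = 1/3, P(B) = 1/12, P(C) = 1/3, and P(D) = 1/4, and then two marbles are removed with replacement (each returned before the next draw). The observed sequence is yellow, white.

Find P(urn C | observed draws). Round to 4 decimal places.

For each hypothesis, P(data | H) works out to: P(data | urn A) = (7/12)(5/12) = 0.24306; P(data | urn B) = (1/6)(5/6) = 0.13889; P(data | urn C) = (4/11)(7/11) = 0.2314; P(data | urn D) = (4/8)(4/8) = 0.25.
Multiplying each by its prior: 1/3 · 0.24306 = 0.081019, 1/12 · 0.13889 = 0.011574, 1/3 · 0.2314 = 0.077135, 1/4 · 0.25 = 0.0625; with total 0.23223.
Hence P(urn C | data) = (0.077135) / (0.23223) = 0.33215.

0.3322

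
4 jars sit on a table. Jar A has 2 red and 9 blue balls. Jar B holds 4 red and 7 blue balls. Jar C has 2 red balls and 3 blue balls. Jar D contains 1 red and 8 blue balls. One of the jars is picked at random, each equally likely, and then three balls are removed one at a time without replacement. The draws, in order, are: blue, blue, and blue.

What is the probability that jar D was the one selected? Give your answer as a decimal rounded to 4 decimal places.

0.4481

Under each hypothesis, the probability of the observed sequence is: P(data | jar A) = (9/11)(8/10)(7/9) = 0.50909; P(data | jar B) = (7/11)(6/10)(5/9) = 0.21212; P(data | jar C) = (3/5)(2/4)(1/3) = 0.1; P(data | jar D) = (8/9)(7/8)(6/7) = 0.66667.
Weighting by the prior gives 1/4 · 0.50909 = 0.12727, 1/4 · 0.21212 = 0.05303, 1/4 · 0.1 = 0.025, 1/4 · 0.66667 = 0.16667; with total 0.37197.
By Bayes' rule, P(jar D | data) = (0.16667) / (0.37197) = 0.44807.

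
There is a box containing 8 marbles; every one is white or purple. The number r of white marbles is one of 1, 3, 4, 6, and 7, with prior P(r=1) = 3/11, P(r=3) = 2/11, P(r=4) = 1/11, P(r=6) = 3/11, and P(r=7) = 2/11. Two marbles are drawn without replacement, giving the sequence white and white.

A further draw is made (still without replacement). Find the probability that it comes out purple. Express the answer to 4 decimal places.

Under each hypothesis, the probability of the observed sequence is: P(data | r = 1) = (1/8)(0/7) = 0; P(data | r = 3) = (3/8)(2/7) = 3/28; P(data | r = 4) = (4/8)(3/7) = 3/14; P(data | r = 6) = (6/8)(5/7) = 15/28; P(data | r = 7) = (7/8)(6/7) = 3/4.
Weighting by the prior gives 3/11 · 0 = 0, 2/11 · 3/28 = 3/154, 1/11 · 3/14 = 3/154, 3/11 · 15/28 = 45/308, 2/11 · 3/4 = 3/22; these sum to 9/28.
Dividing through by the total gives posterior P(r = 1 | data) = 0, P(r = 3 | data) = 2/33, P(r = 4 | data) = 2/33, P(r = 6 | data) = 5/11, P(r = 7 | data) = 14/33.
The predictive probability is P(purple next | data) = (5/6)(2/33) + (2/3)(2/33) + (1/3)(5/11) + (1/6)(14/33) = 31/99.

0.3131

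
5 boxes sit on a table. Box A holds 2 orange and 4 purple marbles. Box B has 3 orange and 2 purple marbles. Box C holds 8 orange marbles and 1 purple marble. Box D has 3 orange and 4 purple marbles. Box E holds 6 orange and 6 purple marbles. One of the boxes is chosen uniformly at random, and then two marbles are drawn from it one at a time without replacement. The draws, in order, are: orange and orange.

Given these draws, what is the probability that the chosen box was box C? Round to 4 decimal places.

The likelihood of the observed sequence under each hypothesis: P(data | box A) = (2/6)(1/5) = 0.066667; P(data | box B) = (3/5)(2/4) = 0.3; P(data | box C) = (8/9)(7/8) = 0.77778; P(data | box D) = (3/7)(2/6) = 0.14286; P(data | box E) = (6/12)(5/11) = 0.22727.
Multiplying each by its prior: 1/5 · 0.066667 = 0.013333, 1/5 · 0.3 = 0.06, 1/5 · 0.77778 = 0.15556, 1/5 · 0.14286 = 0.028571, 1/5 · 0.22727 = 0.045455; with total 0.30291.
Therefore the posterior P(box C | data) = (0.15556) / (0.30291) = 0.51353.

0.5135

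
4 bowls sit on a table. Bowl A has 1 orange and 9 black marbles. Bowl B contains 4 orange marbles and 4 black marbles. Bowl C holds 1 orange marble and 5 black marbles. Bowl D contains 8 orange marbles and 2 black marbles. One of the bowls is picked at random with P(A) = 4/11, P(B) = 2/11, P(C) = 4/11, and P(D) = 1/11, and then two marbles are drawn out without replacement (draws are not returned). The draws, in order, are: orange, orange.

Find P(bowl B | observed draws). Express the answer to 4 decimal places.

0.4079

Under each hypothesis, the probability of the observed sequence is: P(data | bowl A) = (1/10)(0/9) = 0; P(data | bowl B) = (4/8)(3/7) = 0.21429; P(data | bowl C) = (1/6)(0/5) = 0; P(data | bowl D) = (8/10)(7/9) = 0.62222.
Weighting by the prior gives 4/11 · 0 = 0, 2/11 · 0.21429 = 0.038961, 4/11 · 0 = 0, 1/11 · 0.62222 = 0.056566; summing to 0.095527.
Hence P(bowl B | data) = (0.038961) / (0.095527) = 0.40785.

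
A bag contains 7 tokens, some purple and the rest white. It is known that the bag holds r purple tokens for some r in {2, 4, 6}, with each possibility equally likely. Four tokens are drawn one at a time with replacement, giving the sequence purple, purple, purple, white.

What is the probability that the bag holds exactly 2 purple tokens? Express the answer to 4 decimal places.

Under each hypothesis, the probability of the observed sequence is: P(data | r = 2) = (2/7)(2/7)(2/7)(5/7) = 0.01666; P(data | r = 4) = (4/7)(4/7)(4/7)(3/7) = 0.079967; P(data | r = 6) = (6/7)(6/7)(6/7)(1/7) = 0.089963.
Weighting by the prior gives 1/3 · 0.01666 = 0.0055532, 1/3 · 0.079967 = 0.026656, 1/3 · 0.089963 = 0.029988; these sum to 0.062196.
By Bayes' rule, P(r = 2 | data) = (0.0055532) / (0.062196) = 0.089286.

0.0893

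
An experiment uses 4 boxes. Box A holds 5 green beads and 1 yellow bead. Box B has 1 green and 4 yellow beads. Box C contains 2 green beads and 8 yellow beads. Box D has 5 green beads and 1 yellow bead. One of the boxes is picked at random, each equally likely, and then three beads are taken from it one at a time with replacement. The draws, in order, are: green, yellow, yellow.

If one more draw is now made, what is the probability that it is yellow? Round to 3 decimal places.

The likelihood of the observed sequence under each hypothesis: P(data | box A) = (5/6)(1/6)(1/6) = 0.023148; P(data | box B) = (1/5)(4/5)(4/5) = 0.128; P(data | box C) = (2/10)(8/10)(8/10) = 0.128; P(data | box D) = (5/6)(1/6)(1/6) = 0.023148.
The prior-weighted likelihoods are 1/4 · 0.023148 = 0.005787, 1/4 · 0.128 = 0.032, 1/4 · 0.128 = 0.032, 1/4 · 0.023148 = 0.005787; summing to 0.075574.
Normalising, the posterior is P(box A | data) = 0.076574, P(box B | data) = 0.42343, P(box C | data) = 0.42343, P(box D | data) = 0.076574.
Averaging over the posterior, P(yellow next | data) = (1/6)(0.076574) + (4/5)(0.42343) + (4/5)(0.42343) + (1/6)(0.076574) = 0.70301.

0.703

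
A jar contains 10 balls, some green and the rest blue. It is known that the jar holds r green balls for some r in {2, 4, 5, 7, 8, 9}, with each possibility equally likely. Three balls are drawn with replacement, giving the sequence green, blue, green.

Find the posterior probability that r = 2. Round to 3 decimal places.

Compute the likelihood of the observed sequence for each case: P(data | r = 2) = (2/10)(8/10)(2/10) = 0.032; P(data | r = 4) = (4/10)(6/10)(4/10) = 0.096; P(data | r = 5) = (5/10)(5/10)(5/10) = 0.125; P(data | r = 7) = (7/10)(3/10)(7/10) = 0.147; P(data | r = 8) = (8/10)(2/10)(8/10) = 0.128; P(data | r = 9) = (9/10)(1/10)(9/10) = 0.081.
Multiplying each by its prior: 1/6 · 0.032 = 0.0053333, 1/6 · 0.096 = 0.016, 1/6 · 0.125 = 0.020833, 1/6 · 0.147 = 0.0245, 1/6 · 0.128 = 0.021333, 1/6 · 0.081 = 0.0135; with total 0.1015.
Hence P(r = 2 | data) = (0.0053333) / (0.1015) = 0.052545.

0.053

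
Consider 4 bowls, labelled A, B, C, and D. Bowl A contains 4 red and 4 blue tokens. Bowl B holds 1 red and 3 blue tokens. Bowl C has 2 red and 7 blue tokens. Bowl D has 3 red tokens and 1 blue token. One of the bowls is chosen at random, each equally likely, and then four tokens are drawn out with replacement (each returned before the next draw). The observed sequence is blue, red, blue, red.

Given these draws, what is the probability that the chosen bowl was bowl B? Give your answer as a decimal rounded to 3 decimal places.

0.216

Under each hypothesis, the probability of the observed sequence is: P(data | bowl A) = (4/8)(4/8)(4/8)(4/8) = 0.0625; P(data | bowl B) = (3/4)(1/4)(3/4)(1/4) = 0.035156; P(data | bowl C) = (7/9)(2/9)(7/9)(2/9) = 0.029873; P(data | bowl D) = (1/4)(3/4)(1/4)(3/4) = 0.035156.
The prior-weighted likelihoods are 1/4 · 0.0625 = 0.015625, 1/4 · 0.035156 = 0.0087891, 1/4 · 0.029873 = 0.0074684, 1/4 · 0.035156 = 0.0087891; with total 0.040671.
So P(bowl B | data) = (0.0087891) / (0.040671) = 0.2161.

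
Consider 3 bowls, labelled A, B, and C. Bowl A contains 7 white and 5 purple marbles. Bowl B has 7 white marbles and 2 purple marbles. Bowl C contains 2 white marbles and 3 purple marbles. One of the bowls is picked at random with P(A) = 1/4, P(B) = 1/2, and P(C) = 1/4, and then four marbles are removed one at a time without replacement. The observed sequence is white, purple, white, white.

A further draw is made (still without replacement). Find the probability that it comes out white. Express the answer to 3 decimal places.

For each hypothesis, P(data | H) works out to: P(data | bowl A) = (7/12)(5/11)(6/10)(5/9) = 0.088384; P(data | bowl B) = (7/9)(2/8)(6/7)(5/6) = 0.13889; P(data | bowl C) = (2/5)(3/4)(1/3)(0/2) = 0.
Weighting by the prior gives 1/4 · 0.088384 = 0.022096, 1/2 · 0.13889 = 0.069444, 1/4 · 0 = 0; these sum to 0.09154.
Normalising, the posterior is P(bowl A | data) = 0.24138, P(bowl B | data) = 0.75862, P(bowl C | data) = 0.
The predictive probability is P(white next | data) = (1/2)(0.24138) + (4/5)(0.75862) = 0.72759.

0.728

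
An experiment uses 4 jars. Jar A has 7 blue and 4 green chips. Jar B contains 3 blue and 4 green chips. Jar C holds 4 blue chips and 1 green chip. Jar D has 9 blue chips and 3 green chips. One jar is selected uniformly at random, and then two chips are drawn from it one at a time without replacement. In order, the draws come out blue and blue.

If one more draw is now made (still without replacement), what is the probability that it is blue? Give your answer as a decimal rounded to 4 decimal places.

0.6122

Under each hypothesis, the probability of the observed sequence is: P(data | jar A) = (7/11)(6/10) = 0.38182; P(data | jar B) = (3/7)(2/6) = 0.14286; P(data | jar C) = (4/5)(3/4) = 0.6; P(data | jar D) = (9/12)(8/11) = 0.54545.
The prior-weighted likelihoods are 1/4 · 0.38182 = 0.095455, 1/4 · 0.14286 = 0.035714, 1/4 · 0.6 = 0.15, 1/4 · 0.54545 = 0.13636; summing to 0.41753.
Dividing through by the total gives posterior P(jar A | data) = 0.22862, P(jar B | data) = 0.085537, P(jar C | data) = 0.35925, P(jar D | data) = 0.32659.
So P(blue next | data) = Σ P(blue next | H) P(H | data) = (5/9)(0.22862) + (1/5)(0.085537) + (2/3)(0.35925) + (7/10)(0.32659) = 0.61223.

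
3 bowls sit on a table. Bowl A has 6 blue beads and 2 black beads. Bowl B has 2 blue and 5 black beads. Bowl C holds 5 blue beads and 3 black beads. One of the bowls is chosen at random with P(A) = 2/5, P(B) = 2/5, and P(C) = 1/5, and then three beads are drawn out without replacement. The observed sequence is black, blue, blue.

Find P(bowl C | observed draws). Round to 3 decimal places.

0.283

The likelihood of the observed sequence under each hypothesis: P(data | bowl A) = (2/8)(6/7)(5/6) = 5/28; P(data | bowl B) = (5/7)(2/6)(1/5) = 1/21; P(data | bowl C) = (3/8)(5/7)(4/6) = 5/28.
The prior-weighted likelihoods are 2/5 · 5/28 = 1/14, 2/5 · 1/21 = 2/105, 1/5 · 5/28 = 1/28; summing to 53/420.
By Bayes' rule, P(bowl C | data) = (1/28) / (53/420) = 15/53.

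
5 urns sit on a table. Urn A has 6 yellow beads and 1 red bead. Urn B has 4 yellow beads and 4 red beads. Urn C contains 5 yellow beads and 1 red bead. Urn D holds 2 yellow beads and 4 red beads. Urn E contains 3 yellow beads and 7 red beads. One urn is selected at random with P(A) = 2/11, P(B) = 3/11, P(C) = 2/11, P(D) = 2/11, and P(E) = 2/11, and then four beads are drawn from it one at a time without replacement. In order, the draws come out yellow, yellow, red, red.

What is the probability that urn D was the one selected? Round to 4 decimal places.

The likelihood of the observed sequence under each hypothesis: P(data | urn A) = (6/7)(5/6)(1/5)(0/4) = 0; P(data | urn B) = (4/8)(3/7)(4/6)(3/5) = 0.085714; P(data | urn C) = (5/6)(4/5)(1/4)(0/3) = 0; P(data | urn D) = (2/6)(1/5)(4/4)(3/3) = 0.066667; P(data | urn E) = (3/10)(2/9)(7/8)(6/7) = 0.05.
Multiplying each by its prior: 2/11 · 0 = 0, 3/11 · 0.085714 = 0.023377, 2/11 · 0 = 0, 2/11 · 0.066667 = 0.012121, 2/11 · 0.05 = 0.0090909; with total 0.044589.
By Bayes' rule, P(urn D | data) = (0.012121) / (0.044589) = 0.27184.

0.2718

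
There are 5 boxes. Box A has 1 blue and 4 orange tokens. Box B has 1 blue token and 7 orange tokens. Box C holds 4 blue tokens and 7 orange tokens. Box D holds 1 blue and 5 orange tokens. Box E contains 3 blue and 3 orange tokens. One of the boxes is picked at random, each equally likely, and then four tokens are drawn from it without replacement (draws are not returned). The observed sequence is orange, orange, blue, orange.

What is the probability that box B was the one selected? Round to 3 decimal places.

Under each hypothesis, the probability of the observed sequence is: P(data | box A) = (4/5)(3/4)(1/3)(2/2) = 1/5; P(data | box B) = (7/8)(6/7)(1/6)(5/5) = 1/8; P(data | box C) = (7/11)(6/10)(4/9)(5/8) = 7/66; P(data | box D) = (5/6)(4/5)(1/4)(3/3) = 1/6; P(data | box E) = (3/6)(2/5)(3/4)(1/3) = 1/20.
Weighting by the prior gives 1/5 · 1/5 = 1/25, 1/5 · 1/8 = 1/40, 1/5 · 7/66 = 7/330, 1/5 · 1/6 = 1/30, 1/5 · 1/20 = 1/100; these sum to 57/440.
By Bayes' rule, P(box B | data) = (1/40) / (57/440) = 11/57.

0.193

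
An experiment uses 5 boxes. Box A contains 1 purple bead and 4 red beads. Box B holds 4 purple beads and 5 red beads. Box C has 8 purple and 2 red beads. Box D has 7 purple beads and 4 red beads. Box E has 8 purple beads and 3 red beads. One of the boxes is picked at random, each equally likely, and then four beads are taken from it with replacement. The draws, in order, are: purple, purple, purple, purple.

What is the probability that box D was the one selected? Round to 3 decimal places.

The likelihood of the observed sequence under each hypothesis: P(data | box A) = (1/5)(1/5)(1/5)(1/5) = 0.0016; P(data | box B) = (4/9)(4/9)(4/9)(4/9) = 0.039018; P(data | box C) = (8/10)(8/10)(8/10)(8/10) = 0.4096; P(data | box D) = (7/11)(7/11)(7/11)(7/11) = 0.16399; P(data | box E) = (8/11)(8/11)(8/11)(8/11) = 0.27976.
Weighting by the prior gives 1/5 · 0.0016 = 0.00032, 1/5 · 0.039018 = 0.0078037, 1/5 · 0.4096 = 0.08192, 1/5 · 0.16399 = 0.032798, 1/5 · 0.27976 = 0.055952; these sum to 0.17879.
Therefore the posterior P(box D | data) = (0.032798) / (0.17879) = 0.18344.

0.183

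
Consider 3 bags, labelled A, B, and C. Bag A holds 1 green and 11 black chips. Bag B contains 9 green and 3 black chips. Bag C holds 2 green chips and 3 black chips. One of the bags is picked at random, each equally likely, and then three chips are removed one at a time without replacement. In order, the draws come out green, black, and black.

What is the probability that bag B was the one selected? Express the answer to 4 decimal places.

0.1262

The likelihood of the observed sequence under each hypothesis: P(data | bag A) = (1/12)(11/11)(10/10) = 1/12; P(data | bag B) = (9/12)(3/11)(2/10) = 9/220; P(data | bag C) = (2/5)(3/4)(2/3) = 1/5.
Weighting by the prior gives 1/3 · 1/12 = 1/36, 1/3 · 9/220 = 3/220, 1/3 · 1/5 = 1/15; with total 107/990.
Therefore the posterior P(bag B | data) = (3/220) / (107/990) = 27/214.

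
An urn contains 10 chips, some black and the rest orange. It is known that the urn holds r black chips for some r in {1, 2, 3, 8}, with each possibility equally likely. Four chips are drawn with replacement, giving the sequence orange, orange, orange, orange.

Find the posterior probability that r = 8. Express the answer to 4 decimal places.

Compute the likelihood of the observed sequence for each case: P(data | r = 1) = (9/10)(9/10)(9/10)(9/10) = 0.6561; P(data | r = 2) = (8/10)(8/10)(8/10)(8/10) = 0.4096; P(data | r = 3) = (7/10)(7/10)(7/10)(7/10) = 0.2401; P(data | r = 8) = (2/10)(2/10)(2/10)(2/10) = 0.0016.
The prior-weighted likelihoods are 1/4 · 0.6561 = 0.16403, 1/4 · 0.4096 = 0.1024, 1/4 · 0.2401 = 0.060025, 1/4 · 0.0016 = 0.0004; these sum to 0.32685.
Hence P(r = 8 | data) = (0.0004) / (0.32685) = 0.0012238.

0.0012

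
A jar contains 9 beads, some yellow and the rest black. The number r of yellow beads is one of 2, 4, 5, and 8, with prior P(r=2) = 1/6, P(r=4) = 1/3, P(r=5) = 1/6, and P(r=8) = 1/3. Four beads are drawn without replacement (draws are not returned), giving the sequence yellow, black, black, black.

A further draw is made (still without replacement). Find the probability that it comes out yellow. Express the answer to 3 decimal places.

The likelihood of the observed sequence under each hypothesis: P(data | r = 2) = (2/9)(7/8)(6/7)(5/6) = 0.13889; P(data | r = 4) = (4/9)(5/8)(4/7)(3/6) = 0.079365; P(data | r = 5) = (5/9)(4/8)(3/7)(2/6) = 0.039683; P(data | r = 8) = (8/9)(1/8)(0/7) = 0.
Weighting by the prior gives 1/6 · 0.13889 = 0.023148, 1/3 · 0.079365 = 0.026455, 1/6 · 0.039683 = 0.0066138, 1/3 · 0 = 0; these sum to 0.056217.
Normalising, the posterior is P(r = 2 | data) = 0.41176, P(r = 4 | data) = 0.47059, P(r = 5 | data) = 0.11765, P(r = 8 | data) = 0.
The predictive probability is P(yellow next | data) = (1/5)(0.41176) + (3/5)(0.47059) + (4/5)(0.11765) = 0.45882.

0.459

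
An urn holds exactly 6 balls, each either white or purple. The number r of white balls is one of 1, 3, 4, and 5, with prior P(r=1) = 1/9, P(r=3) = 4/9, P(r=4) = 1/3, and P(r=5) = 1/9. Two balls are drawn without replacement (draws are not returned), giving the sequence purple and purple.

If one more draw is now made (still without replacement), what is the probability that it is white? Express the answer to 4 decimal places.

0.5800

For each hypothesis, P(data | H) works out to: P(data | r = 1) = (5/6)(4/5) = 2/3; P(data | r = 3) = (3/6)(2/5) = 1/5; P(data | r = 4) = (2/6)(1/5) = 1/15; P(data | r = 5) = (1/6)(0/5) = 0.
Weighting by the prior gives 1/9 · 2/3 = 2/27, 4/9 · 1/5 = 4/45, 1/3 · 1/15 = 1/45, 1/9 · 0 = 0; summing to 5/27.
Dividing through by the total gives posterior P(r = 1 | data) = 2/5, P(r = 3 | data) = 12/25, P(r = 4 | data) = 3/25, P(r = 5 | data) = 0.
The predictive probability is P(white next | data) = (1/4)(2/5) + (3/4)(12/25) + (1)(3/25) = 29/50.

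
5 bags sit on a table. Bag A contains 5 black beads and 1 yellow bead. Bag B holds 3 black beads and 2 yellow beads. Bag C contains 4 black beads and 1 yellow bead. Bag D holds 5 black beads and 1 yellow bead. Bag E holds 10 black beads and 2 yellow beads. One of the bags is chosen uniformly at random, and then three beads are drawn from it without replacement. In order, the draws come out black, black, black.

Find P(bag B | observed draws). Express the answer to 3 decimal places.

0.049

For each hypothesis, P(data | H) works out to: P(data | bag A) = (5/6)(4/5)(3/4) = 1/2; P(data | bag B) = (3/5)(2/4)(1/3) = 1/10; P(data | bag C) = (4/5)(3/4)(2/3) = 2/5; P(data | bag D) = (5/6)(4/5)(3/4) = 1/2; P(data | bag E) = (10/12)(9/11)(8/10) = 6/11.
Weighting by the prior gives 1/5 · 1/2 = 1/10, 1/5 · 1/10 = 1/50, 1/5 · 2/5 = 2/25, 1/5 · 1/2 = 1/10, 1/5 · 6/11 = 6/55; these sum to 9/22.
Hence P(bag B | data) = (1/50) / (9/22) = 11/225.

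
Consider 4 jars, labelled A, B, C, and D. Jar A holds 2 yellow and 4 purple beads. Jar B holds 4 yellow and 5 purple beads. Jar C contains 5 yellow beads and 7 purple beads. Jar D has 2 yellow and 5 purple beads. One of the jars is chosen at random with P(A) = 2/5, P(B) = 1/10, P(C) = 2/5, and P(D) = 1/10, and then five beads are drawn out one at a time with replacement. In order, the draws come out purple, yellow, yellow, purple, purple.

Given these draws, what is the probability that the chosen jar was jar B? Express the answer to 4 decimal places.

0.1017

The likelihood of the observed sequence under each hypothesis: P(data | jar A) = (4/6)(2/6)(2/6)(4/6)(4/6) = 0.032922; P(data | jar B) = (5/9)(4/9)(4/9)(5/9)(5/9) = 0.03387; P(data | jar C) = (7/12)(5/12)(5/12)(7/12)(7/12) = 0.034461; P(data | jar D) = (5/7)(2/7)(2/7)(5/7)(5/7) = 0.02975.
The prior-weighted likelihoods are 2/5 · 0.032922 = 0.013169, 1/10 · 0.03387 = 0.003387, 2/5 · 0.034461 = 0.013784, 1/10 · 0.02975 = 0.002975; these sum to 0.033315.
So P(jar B | data) = (0.003387) / (0.033315) = 0.10167.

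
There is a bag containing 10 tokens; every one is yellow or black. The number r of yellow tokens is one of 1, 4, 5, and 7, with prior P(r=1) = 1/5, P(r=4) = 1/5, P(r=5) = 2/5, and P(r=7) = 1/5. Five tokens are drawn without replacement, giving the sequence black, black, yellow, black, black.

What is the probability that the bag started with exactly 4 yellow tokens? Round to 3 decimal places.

0.254

Compute the likelihood of the observed sequence for each case: P(data | r = 1) = (9/10)(8/9)(1/8)(7/7)(6/6) = 0.1; P(data | r = 4) = (6/10)(5/9)(4/8)(4/7)(3/6) = 0.047619; P(data | r = 5) = (5/10)(4/9)(5/8)(3/7)(2/6) = 0.019841; P(data | r = 7) = (3/10)(2/9)(7/8)(1/7)(0/6) = 0.
Multiplying each by its prior: 1/5 · 0.1 = 0.02, 1/5 · 0.047619 = 0.0095238, 2/5 · 0.019841 = 0.0079365, 1/5 · 0 = 0; these sum to 0.03746.
Hence P(r = 4 | data) = (0.0095238) / (0.03746) = 0.25424.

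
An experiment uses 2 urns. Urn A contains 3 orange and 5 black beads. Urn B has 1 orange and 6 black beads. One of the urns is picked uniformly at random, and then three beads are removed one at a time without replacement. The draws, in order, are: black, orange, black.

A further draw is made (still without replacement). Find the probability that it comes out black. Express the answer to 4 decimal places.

0.7778

Compute the likelihood of the observed sequence for each case: P(data | urn A) = (5/8)(3/7)(4/6) = 5/28; P(data | urn B) = (6/7)(1/6)(5/5) = 1/7.
Multiplying each by its prior: 1/2 · 5/28 = 5/56, 1/2 · 1/7 = 1/14; with total 9/56.
Dividing through by the total gives posterior P(urn A | data) = 5/9, P(urn B | data) = 4/9.
Averaging over the posterior, P(black next | data) = (3/5)(5/9) + (1)(4/9) = 7/9.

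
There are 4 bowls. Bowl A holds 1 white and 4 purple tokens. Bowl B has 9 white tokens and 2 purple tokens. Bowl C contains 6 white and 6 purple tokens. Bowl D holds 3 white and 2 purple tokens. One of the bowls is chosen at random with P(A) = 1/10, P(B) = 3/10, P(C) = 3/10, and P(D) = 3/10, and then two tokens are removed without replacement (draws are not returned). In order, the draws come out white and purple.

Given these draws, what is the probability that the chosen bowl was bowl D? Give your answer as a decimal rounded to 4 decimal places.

Compute the likelihood of the observed sequence for each case: P(data | bowl A) = (1/5)(4/4) = 1/5; P(data | bowl B) = (9/11)(2/10) = 9/55; P(data | bowl C) = (6/12)(6/11) = 3/11; P(data | bowl D) = (3/5)(2/4) = 3/10.
Multiplying each by its prior: 1/10 · 1/5 = 1/50, 3/10 · 9/55 = 27/550, 3/10 · 3/11 = 9/110, 3/10 · 3/10 = 9/100; summing to 53/220.
By Bayes' rule, P(bowl D | data) = (9/100) / (53/220) = 99/265.

0.3736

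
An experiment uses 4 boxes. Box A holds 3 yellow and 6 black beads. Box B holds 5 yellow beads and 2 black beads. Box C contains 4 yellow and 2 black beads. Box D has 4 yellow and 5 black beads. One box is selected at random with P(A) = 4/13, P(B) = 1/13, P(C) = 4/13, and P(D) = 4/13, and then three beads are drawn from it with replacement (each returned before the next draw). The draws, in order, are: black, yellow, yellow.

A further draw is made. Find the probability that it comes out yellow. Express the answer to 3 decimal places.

For each hypothesis, P(data | H) works out to: P(data | box A) = (6/9)(3/9)(3/9) = 0.074074; P(data | box B) = (2/7)(5/7)(5/7) = 0.14577; P(data | box C) = (2/6)(4/6)(4/6) = 0.14815; P(data | box D) = (5/9)(4/9)(4/9) = 0.10974.
Weighting by the prior gives 4/13 · 0.074074 = 0.022792, 1/13 · 0.14577 = 0.011213, 4/13 · 0.14815 = 0.045584, 4/13 · 0.10974 = 0.033766; with total 0.11336.
The posterior is then P(box A | data) = 0.20107, P(box B | data) = 0.098921, P(box C | data) = 0.40213, P(box D | data) = 0.29788.
So P(yellow next | data) = Σ P(yellow next | H) P(H | data) = (1/3)(0.20107) + (5/7)(0.098921) + (2/3)(0.40213) + (4/9)(0.29788) = 0.53816.

0.538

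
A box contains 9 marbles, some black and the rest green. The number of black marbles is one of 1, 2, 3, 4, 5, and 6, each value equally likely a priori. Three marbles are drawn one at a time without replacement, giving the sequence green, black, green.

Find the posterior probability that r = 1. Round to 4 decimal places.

0.1379

The likelihood of the observed sequence under each hypothesis: P(data | r = 1) = (8/9)(1/8)(7/7) = 1/9; P(data | r = 2) = (7/9)(2/8)(6/7) = 1/6; P(data | r = 3) = (6/9)(3/8)(5/7) = 5/28; P(data | r = 4) = (5/9)(4/8)(4/7) = 10/63; P(data | r = 5) = (4/9)(5/8)(3/7) = 5/42; P(data | r = 6) = (3/9)(6/8)(2/7) = 1/14.
The prior-weighted likelihoods are 1/6 · 1/9 = 1/54, 1/6 · 1/6 = 1/36, 1/6 · 5/28 = 5/168, 1/6 · 10/63 = 5/189, 1/6 · 5/42 = 5/252, 1/6 · 1/14 = 1/84; these sum to 29/216.
Therefore the posterior P(r = 1 | data) = (1/54) / (29/216) = 4/29.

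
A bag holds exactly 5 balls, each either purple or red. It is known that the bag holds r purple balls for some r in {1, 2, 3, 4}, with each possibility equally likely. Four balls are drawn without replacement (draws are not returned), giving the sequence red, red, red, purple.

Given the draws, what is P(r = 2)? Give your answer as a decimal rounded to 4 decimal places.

0.3333

Under each hypothesis, the probability of the observed sequence is: P(data | r = 1) = (4/5)(3/4)(2/3)(1/2) = 1/5; P(data | r = 2) = (3/5)(2/4)(1/3)(2/2) = 1/10; P(data | r = 3) = (2/5)(1/4)(0/3) = 0; P(data | r = 4) = (1/5)(0/4) = 0.
The prior-weighted likelihoods are 1/4 · 1/5 = 1/20, 1/4 · 1/10 = 1/40, 1/4 · 0 = 0, 1/4 · 0 = 0; summing to 3/40.
Hence P(r = 2 | data) = (1/40) / (3/40) = 1/3.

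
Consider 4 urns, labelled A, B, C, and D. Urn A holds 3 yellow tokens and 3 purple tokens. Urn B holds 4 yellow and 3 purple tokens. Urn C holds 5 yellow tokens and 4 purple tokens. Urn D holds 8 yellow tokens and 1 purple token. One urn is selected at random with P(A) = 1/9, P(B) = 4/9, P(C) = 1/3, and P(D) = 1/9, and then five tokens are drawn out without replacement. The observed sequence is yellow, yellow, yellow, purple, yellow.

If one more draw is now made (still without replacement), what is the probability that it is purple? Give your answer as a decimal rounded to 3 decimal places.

0.579

Under each hypothesis, the probability of the observed sequence is: P(data | urn A) = (3/6)(2/5)(1/4)(3/3)(0/2) = 0; P(data | urn B) = (4/7)(3/6)(2/5)(3/4)(1/3) = 0.028571; P(data | urn C) = (5/9)(4/8)(3/7)(4/6)(2/5) = 0.031746; P(data | urn D) = (8/9)(7/8)(6/7)(1/6)(5/5) = 0.11111.
Weighting by the prior gives 1/9 · 0 = 0, 4/9 · 0.028571 = 0.012698, 1/3 · 0.031746 = 0.010582, 1/9 · 0.11111 = 0.012346; with total 0.035626.
The posterior is then P(urn A | data) = 0, P(urn B | data) = 0.35644, P(urn C | data) = 0.29703, P(urn D | data) = 0.34653.
The predictive probability is P(purple next | data) = (1)(0.35644) + (3/4)(0.29703) + (0)(0.34653) = 0.57921.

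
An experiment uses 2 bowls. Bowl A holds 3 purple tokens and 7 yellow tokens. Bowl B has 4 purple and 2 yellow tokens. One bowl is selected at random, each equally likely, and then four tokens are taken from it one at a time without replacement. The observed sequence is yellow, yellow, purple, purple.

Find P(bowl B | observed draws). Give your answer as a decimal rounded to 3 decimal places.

0.571

For each hypothesis, P(data | H) works out to: P(data | bowl A) = (7/10)(6/9)(3/8)(2/7) = 1/20; P(data | bowl B) = (2/6)(1/5)(4/4)(3/3) = 1/15.
The prior-weighted likelihoods are 1/2 · 1/20 = 1/40, 1/2 · 1/15 = 1/30; these sum to 7/120.
Therefore the posterior P(bowl B | data) = (1/30) / (7/120) = 4/7.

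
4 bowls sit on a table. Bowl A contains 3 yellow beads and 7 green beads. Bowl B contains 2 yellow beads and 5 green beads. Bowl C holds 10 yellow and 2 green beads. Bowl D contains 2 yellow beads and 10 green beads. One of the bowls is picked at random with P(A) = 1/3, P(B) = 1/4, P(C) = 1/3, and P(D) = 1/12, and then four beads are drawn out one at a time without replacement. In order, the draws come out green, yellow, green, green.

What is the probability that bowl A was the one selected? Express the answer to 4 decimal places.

The likelihood of the observed sequence under each hypothesis: P(data | bowl A) = (7/10)(3/9)(6/8)(5/7) = 0.125; P(data | bowl B) = (5/7)(2/6)(4/5)(3/4) = 0.14286; P(data | bowl C) = (2/12)(10/11)(1/10)(0/9) = 0; P(data | bowl D) = (10/12)(2/11)(9/10)(8/9) = 0.12121.
Multiplying each by its prior: 1/3 · 0.125 = 0.041667, 1/4 · 0.14286 = 0.035714, 1/3 · 0 = 0, 1/12 · 0.12121 = 0.010101; with total 0.087482.
Hence P(bowl A | data) = (0.041667) / (0.087482) = 0.47629.

0.4763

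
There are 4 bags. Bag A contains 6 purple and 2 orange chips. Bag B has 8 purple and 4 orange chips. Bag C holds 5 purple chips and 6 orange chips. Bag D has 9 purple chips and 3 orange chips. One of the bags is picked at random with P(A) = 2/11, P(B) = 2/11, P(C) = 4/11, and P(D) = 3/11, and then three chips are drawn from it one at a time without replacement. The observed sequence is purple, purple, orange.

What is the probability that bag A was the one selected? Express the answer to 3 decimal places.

0.214

The likelihood of the observed sequence under each hypothesis: P(data | bag A) = (6/8)(5/7)(2/6) = 0.17857; P(data | bag B) = (8/12)(7/11)(4/10) = 0.1697; P(data | bag C) = (5/11)(4/10)(6/9) = 0.12121; P(data | bag D) = (9/12)(8/11)(3/10) = 0.16364.
Weighting by the prior gives 2/11 · 0.17857 = 0.032468, 2/11 · 0.1697 = 0.030854, 4/11 · 0.12121 = 0.044077, 3/11 · 0.16364 = 0.044628; with total 0.15203.
Hence P(bag A | data) = (0.032468) / (0.15203) = 0.21356.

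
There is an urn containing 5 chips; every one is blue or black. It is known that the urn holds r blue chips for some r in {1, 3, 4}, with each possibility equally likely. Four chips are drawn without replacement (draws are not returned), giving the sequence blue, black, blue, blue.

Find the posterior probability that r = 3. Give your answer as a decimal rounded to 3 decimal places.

0.333

Compute the likelihood of the observed sequence for each case: P(data | r = 1) = (1/5)(4/4)(0/3) = 0; P(data | r = 3) = (3/5)(2/4)(2/3)(1/2) = 1/10; P(data | r = 4) = (4/5)(1/4)(3/3)(2/2) = 1/5.
The prior-weighted likelihoods are 1/3 · 0 = 0, 1/3 · 1/10 = 1/30, 1/3 · 1/5 = 1/15; these sum to 1/10.
Hence P(r = 3 | data) = (1/30) / (1/10) = 1/3.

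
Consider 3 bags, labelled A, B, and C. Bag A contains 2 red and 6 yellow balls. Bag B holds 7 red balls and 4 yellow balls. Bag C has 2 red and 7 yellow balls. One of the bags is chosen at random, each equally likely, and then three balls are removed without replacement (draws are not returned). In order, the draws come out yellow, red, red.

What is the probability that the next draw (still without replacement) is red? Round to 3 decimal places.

0.455

For each hypothesis, P(data | H) works out to: P(data | bag A) = (6/8)(2/7)(1/6) = 0.035714; P(data | bag B) = (4/11)(7/10)(6/9) = 0.1697; P(data | bag C) = (7/9)(2/8)(1/7) = 0.027778.
The prior-weighted likelihoods are 1/3 · 0.035714 = 0.011905, 1/3 · 0.1697 = 0.056566, 1/3 · 0.027778 = 0.0092593; these sum to 0.07773.
The posterior is then P(bag A | data) = 0.15316, P(bag B | data) = 0.72772, P(bag C | data) = 0.11912.
The predictive probability is P(red next | data) = (0)(0.15316) + (5/8)(0.72772) + (0)(0.11912) = 0.45483.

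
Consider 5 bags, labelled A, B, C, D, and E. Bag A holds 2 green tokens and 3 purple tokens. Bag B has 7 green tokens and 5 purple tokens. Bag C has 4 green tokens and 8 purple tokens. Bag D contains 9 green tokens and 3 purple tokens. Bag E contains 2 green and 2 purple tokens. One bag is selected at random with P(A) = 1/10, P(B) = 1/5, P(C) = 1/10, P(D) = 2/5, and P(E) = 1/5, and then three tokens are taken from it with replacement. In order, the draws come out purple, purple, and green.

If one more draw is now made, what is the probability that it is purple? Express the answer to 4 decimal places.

Compute the likelihood of the observed sequence for each case: P(data | bag A) = (3/5)(3/5)(2/5) = 0.144; P(data | bag B) = (5/12)(5/12)(7/12) = 0.10127; P(data | bag C) = (8/12)(8/12)(4/12) = 0.14815; P(data | bag D) = (3/12)(3/12)(9/12) = 0.046875; P(data | bag E) = (2/4)(2/4)(2/4) = 0.125.
The prior-weighted likelihoods are 1/10 · 0.144 = 0.0144, 1/5 · 0.10127 = 0.020255, 1/10 · 0.14815 = 0.014815, 2/5 · 0.046875 = 0.01875, 1/5 · 0.125 = 0.025; summing to 0.093219.
The posterior is then P(bag A | data) = 0.15447, P(bag B | data) = 0.21728, P(bag C | data) = 0.15892, P(bag D | data) = 0.20114, P(bag E | data) = 0.26818.
So P(purple next | data) = Σ P(purple next | H) P(H | data) = (3/5)(0.15447) + (5/12)(0.21728) + (2/3)(0.15892) + (1/4)(0.20114) + (1/2)(0.26818) = 0.47354.

0.4735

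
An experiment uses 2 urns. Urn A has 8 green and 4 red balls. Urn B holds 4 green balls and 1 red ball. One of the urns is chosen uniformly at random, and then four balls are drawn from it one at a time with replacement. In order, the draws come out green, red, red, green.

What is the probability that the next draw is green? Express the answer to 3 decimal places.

Under each hypothesis, the probability of the observed sequence is: P(data | urn A) = (8/12)(4/12)(4/12)(8/12) = 0.049383; P(data | urn B) = (4/5)(1/5)(1/5)(4/5) = 0.0256.
Multiplying each by its prior: 1/2 · 0.049383 = 0.024691, 1/2 · 0.0256 = 0.0128; these sum to 0.037491.
The posterior is then P(urn A | data) = 0.65859, P(urn B | data) = 0.34141.
So P(green next | data) = Σ P(green next | H) P(H | data) = (2/3)(0.65859) + (4/5)(0.34141) = 0.71219.

0.712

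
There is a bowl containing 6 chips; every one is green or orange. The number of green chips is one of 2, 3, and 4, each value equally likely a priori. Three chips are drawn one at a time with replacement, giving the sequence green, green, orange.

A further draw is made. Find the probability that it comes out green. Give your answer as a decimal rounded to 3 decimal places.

0.536

The likelihood of the observed sequence under each hypothesis: P(data | r = 2) = (2/6)(2/6)(4/6) = 2/27; P(data | r = 3) = (3/6)(3/6)(3/6) = 1/8; P(data | r = 4) = (4/6)(4/6)(2/6) = 4/27.
Multiplying each by its prior: 1/3 · 2/27 = 2/81, 1/3 · 1/8 = 1/24, 1/3 · 4/27 = 4/81; summing to 25/216.
The posterior is then P(r = 2 | data) = 16/75, P(r = 3 | data) = 9/25, P(r = 4 | data) = 32/75.
Averaging over the posterior, P(green next | data) = (1/3)(16/75) + (1/2)(9/25) + (2/3)(32/75) = 241/450.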